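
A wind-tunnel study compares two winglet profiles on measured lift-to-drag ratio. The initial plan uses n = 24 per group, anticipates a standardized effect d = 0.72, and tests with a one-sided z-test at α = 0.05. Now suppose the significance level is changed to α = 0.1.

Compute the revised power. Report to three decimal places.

δ = d·√(n/2) = 0.72 × √(24/2) = 2.4942 (unchanged). New critical value: z_{0.1} = 1.282.
Revised power = Φ(δ − 1.282) = Φ(1.213) = 0.8874.

Power ≈ 0.887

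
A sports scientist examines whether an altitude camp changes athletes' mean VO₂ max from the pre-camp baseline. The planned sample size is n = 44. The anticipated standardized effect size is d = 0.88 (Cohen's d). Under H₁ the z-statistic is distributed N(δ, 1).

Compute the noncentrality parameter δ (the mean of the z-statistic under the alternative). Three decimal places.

δ = d·√n = 0.88 × √44 = 5.8373

δ ≈ 5.837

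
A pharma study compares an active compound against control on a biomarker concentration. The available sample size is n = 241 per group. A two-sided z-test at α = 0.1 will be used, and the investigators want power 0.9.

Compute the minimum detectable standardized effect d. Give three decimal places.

Required noncentrality: δ = z_{0.05} + z_{0.10} = 1.645 + 1.282 = 2.926.
(Lower-tail contribution to power is negligible for δ > 0.)
δ = d·√(n/2) ⇒ d = δ/√(n/2) = 2.926/√(241/2) = 0.2666.

d ≈ 0.267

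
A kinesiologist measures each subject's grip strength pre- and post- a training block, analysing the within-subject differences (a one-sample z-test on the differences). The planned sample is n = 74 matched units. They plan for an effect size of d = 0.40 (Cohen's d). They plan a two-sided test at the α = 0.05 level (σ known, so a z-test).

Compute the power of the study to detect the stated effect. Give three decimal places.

Noncentrality parameter: λ = d·√n = 0.40 × √74 = 3.4409
Critical value for a two-sided test at α = 0.05: z_{α/2} = 1.960.
Power = Φ(λ − 1.960) + Φ(−λ − 1.960) = Φ(1.481) + Φ(-5.401) = 0.9307 + 0.0000 = 0.9307.

Power ≈ 0.931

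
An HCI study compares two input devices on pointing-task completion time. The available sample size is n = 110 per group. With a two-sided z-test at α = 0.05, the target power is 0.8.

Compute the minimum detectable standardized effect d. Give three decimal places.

Required noncentrality: δ = z_{0.025} + z_{0.20} = 1.960 + 0.842 = 2.802.
(Lower-tail contribution to power is negligible for δ > 0.)
δ = d·√(n/2) ⇒ d = δ/√(n/2) = 2.802/√(110/2) = 0.3778.

d ≈ 0.378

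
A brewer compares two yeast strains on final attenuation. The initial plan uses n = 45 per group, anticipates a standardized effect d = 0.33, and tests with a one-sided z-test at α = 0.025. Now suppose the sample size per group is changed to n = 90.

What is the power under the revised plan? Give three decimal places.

With n = 90 per group: δ = d·√(n/2) = 0.33 × √(90/2) = 2.2137. Critical value z_{0.025} = 1.960.
Revised power = P(Z > 1.960 − δ) = Φ(0.254) = 0.6002.

Power ≈ 0.600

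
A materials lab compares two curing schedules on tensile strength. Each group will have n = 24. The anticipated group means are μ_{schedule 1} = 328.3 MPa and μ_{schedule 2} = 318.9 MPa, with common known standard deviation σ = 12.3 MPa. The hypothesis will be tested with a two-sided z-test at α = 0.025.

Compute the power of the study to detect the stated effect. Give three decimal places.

Power ≈ 0.658

Standardized effect: d = |μ_{schedule 1} − μ_{schedule 2}| / σ = |328.3 − 318.9| / 12.3 = 0.7642
Noncentrality parameter: δ = d·√(n/2) = 0.7642 × √(24/2) = 2.6474
Critical value for a two-sided test at α = 0.025: z_{α/2} = 2.241.
Power = Φ(δ − 2.241) + Φ(−δ − 2.241) = Φ(0.406) + Φ(-4.889) = 0.6576 + 0.0000 = 0.6576.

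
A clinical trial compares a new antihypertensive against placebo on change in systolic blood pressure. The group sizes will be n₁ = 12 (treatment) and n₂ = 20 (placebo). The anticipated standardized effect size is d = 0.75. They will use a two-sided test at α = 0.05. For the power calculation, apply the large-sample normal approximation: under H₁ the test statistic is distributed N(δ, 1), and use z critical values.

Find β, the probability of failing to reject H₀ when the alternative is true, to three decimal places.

Noncentrality parameter: λ = d / √(1/n₁ + 1/n₂) = 0.75 / √(1/12 + 1/20) = 2.0540
Two-sided α = 0.05 → critical value z_{0.025} = 1.960.
Power = Φ(λ − 1.960) + Φ(−λ − 1.960) = Φ(0.094) + Φ(-4.014) = 0.5374 + 0.0000 = 0.5375.
Type II error: β = 1 − power = 1 − 0.5375 = 0.4625.

β ≈ 0.463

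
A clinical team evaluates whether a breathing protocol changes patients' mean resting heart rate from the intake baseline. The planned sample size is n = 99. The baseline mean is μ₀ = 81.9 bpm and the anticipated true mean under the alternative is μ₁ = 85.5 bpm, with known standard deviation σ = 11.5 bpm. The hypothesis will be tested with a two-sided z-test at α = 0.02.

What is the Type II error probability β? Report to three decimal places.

Standardized effect: d = |μ₁ − μ₀| / σ = |85.5 − 81.9| / 11.5 = 0.3130
Noncentrality parameter: δ = d·√n = 0.3130 × √99 = 3.1147
Critical value for a two-sided test at α = 0.02: z_{α/2} = 2.326.
Power = Φ(δ − 2.326) + Φ(−δ − 2.326) = Φ(0.788) + Φ(-5.441) = 0.7848 + 0.0000 = 0.7848.
Type II error: β = 1 − power = 1 − 0.7848 = 0.2152.

β ≈ 0.215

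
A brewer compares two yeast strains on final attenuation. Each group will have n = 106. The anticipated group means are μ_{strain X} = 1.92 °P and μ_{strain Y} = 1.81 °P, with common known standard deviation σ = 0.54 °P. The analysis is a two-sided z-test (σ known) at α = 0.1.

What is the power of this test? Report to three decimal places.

Power ≈ 0.437

Standardized effect: d = |μ_{strain X} − μ_{strain Y}| / σ = |1.92 − 1.81| / 0.54 = 0.2037
Noncentrality parameter: δ = d·√(n/2) = 0.2037 × √(106/2) = 1.4830
Critical value for a two-sided test at α = 0.1: z_{α/2} = 1.645.
Power = Φ(δ − 1.645) + Φ(−δ − 1.645) = Φ(-0.162) + Φ(-3.128) = 0.4357 + 0.0009 = 0.4366.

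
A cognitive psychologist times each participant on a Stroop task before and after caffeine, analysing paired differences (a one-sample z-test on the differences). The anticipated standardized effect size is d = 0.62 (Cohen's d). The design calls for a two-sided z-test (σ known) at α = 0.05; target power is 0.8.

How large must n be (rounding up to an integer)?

Set Φ(δ − 1.960) = 0.8; then δ − 1.960 = Φ⁻¹(0.8) = 0.842, giving δ = 2.802.
(Ignoring the negligible lower-tail rejection probability gives the usual closed-form inversion.)
δ = d·√n ⇒ n = (δ/d)² = (2.802 / 0.62)² = 20.42.
Rounding up, n = 21.

n = 21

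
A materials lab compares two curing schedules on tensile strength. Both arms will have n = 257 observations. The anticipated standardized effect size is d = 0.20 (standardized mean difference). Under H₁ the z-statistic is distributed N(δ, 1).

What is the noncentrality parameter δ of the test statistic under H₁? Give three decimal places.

The noncentrality parameter scales effect size by the design's sample-size factor: δ = d·√(n/2) = 0.20 × √(257/2) = 2.2672

δ ≈ 2.267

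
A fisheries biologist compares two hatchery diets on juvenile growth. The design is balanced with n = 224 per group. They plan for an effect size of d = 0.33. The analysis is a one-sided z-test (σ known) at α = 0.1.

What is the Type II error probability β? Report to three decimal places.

Noncentrality parameter: δ = d·√(n/2) = 0.33 × √(224/2) = 3.4924
One-sided α = 0.1 → critical value z_{0.1} = 1.282.
Power = Φ(δ − 1.282) = Φ(2.211) = 0.9865.
Type II error: β = 1 − power = 1 − 0.9865 = 0.0135.

β ≈ 0.014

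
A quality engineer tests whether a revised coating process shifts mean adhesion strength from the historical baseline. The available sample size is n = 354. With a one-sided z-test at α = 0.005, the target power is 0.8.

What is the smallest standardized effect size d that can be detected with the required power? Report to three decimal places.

Required noncentrality: δ = z_{0.005} + z_{0.20} = 2.576 + 0.842 = 3.417.
δ = d·√n ⇒ d = δ/√n = 3.417/√354 = 0.1816.

d ≈ 0.182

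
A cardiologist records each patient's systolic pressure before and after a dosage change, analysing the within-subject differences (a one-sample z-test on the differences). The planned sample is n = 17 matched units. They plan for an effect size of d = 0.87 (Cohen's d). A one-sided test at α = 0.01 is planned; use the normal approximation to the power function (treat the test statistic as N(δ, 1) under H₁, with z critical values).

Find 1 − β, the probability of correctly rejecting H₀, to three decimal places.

Noncentrality parameter: δ = d·√n = 0.87 × √17 = 3.5871
Critical value for a one-sided test at α = 0.01: z_α = 2.326.
Power = Φ(δ − 2.326) = Φ(1.261) = 0.8963.

Power ≈ 0.896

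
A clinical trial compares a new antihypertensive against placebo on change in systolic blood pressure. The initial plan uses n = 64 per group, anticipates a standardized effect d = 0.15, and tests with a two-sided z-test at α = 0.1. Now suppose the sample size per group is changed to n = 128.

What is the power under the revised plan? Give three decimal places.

Power ≈ 0.330

With n = 128 per group: δ = d·√(n/2) = 0.15 × √(128/2) = 1.2000. Critical value z_{0.05} = 1.645.
Revised power = Φ(δ − 1.645) + Φ(−δ − 1.645) = Φ(-0.445) + Φ(-2.845) = 0.3282 + 0.0022 = 0.3304.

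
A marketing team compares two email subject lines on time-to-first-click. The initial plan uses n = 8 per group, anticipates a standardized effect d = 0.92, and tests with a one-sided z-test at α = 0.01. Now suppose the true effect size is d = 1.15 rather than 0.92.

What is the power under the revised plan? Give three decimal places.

With d = 1.15: δ = d·√(n/2) = 1.15 × √(8/2) = 2.3000. Critical value z_{0.01} = 2.326.
Revised power = P(Z > 2.326 − δ) = Φ(-0.026) = 0.4895.

Power ≈ 0.489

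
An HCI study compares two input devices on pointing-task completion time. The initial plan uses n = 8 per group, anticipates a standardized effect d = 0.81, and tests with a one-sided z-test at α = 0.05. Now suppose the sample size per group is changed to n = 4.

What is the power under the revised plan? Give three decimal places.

With n = 4 per group: δ = d·√(n/2) = 0.81 × √(4/2) = 1.1455. Critical value z_{0.05} = 1.645.
Revised power = Φ(δ − 1.645) = Φ(-0.499) = 0.3088.

Power ≈ 0.309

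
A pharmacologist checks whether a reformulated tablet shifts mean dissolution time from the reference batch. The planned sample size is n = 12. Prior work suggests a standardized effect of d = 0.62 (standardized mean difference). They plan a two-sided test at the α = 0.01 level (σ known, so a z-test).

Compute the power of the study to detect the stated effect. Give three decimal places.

Noncentrality parameter: δ = d·√n = 0.62 × √12 = 2.1477
Critical value for a two-sided test at α = 0.01: z_{α/2} = 2.576.
Power = Φ(δ − 2.576) + Φ(−δ − 2.576) = Φ(-0.428) + Φ(-4.724) = 0.3343 + 0.0000 = 0.3343.

Power ≈ 0.334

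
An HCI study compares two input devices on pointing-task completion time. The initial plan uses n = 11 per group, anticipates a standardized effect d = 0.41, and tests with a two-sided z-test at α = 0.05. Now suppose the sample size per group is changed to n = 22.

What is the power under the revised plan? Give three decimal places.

With n = 22 per group: δ = d·√(n/2) = 0.41 × √(22/2) = 1.3598. Critical value z_{0.025} = 1.960.
Revised power = Φ(δ − 1.960) + Φ(−δ − 1.960) = Φ(-0.600) + Φ(-3.320) = 0.2742 + 0.0005 = 0.2747.

Power ≈ 0.275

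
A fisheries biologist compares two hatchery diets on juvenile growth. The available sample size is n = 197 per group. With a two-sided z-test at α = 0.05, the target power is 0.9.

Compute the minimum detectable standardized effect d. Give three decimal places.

Required noncentrality: δ = z_{0.025} + z_{0.10} = 1.960 + 1.282 = 3.242.
(The second rejection-region term Φ(−δ − z_{α/2}) is negligible and dropped.)
δ = d·√(n/2) ⇒ d = δ/√(n/2) = 3.242/√(197/2) = 0.3266.

d ≈ 0.327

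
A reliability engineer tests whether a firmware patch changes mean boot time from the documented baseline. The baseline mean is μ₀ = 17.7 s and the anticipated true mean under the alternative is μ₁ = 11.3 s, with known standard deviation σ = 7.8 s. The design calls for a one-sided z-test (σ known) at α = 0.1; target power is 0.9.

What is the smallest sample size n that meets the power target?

n = 10

Standardized effect: d = |μ₁ − μ₀| / σ = |11.3 − 17.7| / 7.8 = 0.8205
For power 0.9 need Φ(δ − z_{0.1}) = 0.9, so δ = z_{0.1} + z_{0.10} = 1.282 + 1.282 = 2.563.
δ = d·√n ⇒ n = (δ/d)² = (2.563 / 0.8205)² = 9.76.
Round up to the next whole unit.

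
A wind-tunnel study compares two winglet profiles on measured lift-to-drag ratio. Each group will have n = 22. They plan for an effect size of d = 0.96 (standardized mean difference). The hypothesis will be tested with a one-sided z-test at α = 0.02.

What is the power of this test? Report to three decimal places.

Power ≈ 0.871

Noncentrality parameter: δ = d·√(n/2) = 0.96 × √(22/2) = 3.1840
One-sided α = 0.02 → critical value z_{0.02} = 2.054.
Power = Φ(δ − 2.054) = Φ(1.130) = 0.8708.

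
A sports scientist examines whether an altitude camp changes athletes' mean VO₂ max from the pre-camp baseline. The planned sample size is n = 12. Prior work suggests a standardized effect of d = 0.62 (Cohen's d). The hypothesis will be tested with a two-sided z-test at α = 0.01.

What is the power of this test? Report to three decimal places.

Noncentrality parameter: δ = d·√n = 0.62 × √12 = 2.1477
Two-sided α = 0.01 → critical value z_{0.005} = 2.576.
Power = Φ(δ − 2.576) + Φ(−δ − 2.576) = Φ(-0.428) + Φ(-4.724) = 0.3343 + 0.0000 = 0.3343.

Power ≈ 0.334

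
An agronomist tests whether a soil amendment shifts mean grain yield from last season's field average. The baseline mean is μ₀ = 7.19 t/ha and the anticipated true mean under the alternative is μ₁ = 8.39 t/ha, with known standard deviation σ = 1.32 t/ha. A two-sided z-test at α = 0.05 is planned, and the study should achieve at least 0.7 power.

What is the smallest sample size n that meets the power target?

n = 8

Standardized effect: d = |μ₁ − μ₀| / σ = |8.39 − 7.19| / 1.32 = 0.9091
For power 0.7 need Φ(δ − z_{0.025}) = 0.7, so δ = z_{0.025} + z_{0.30} = 1.960 + 0.524 = 2.484.
(Ignoring the negligible lower-tail rejection probability gives the usual closed-form inversion.)
δ = d·√n ⇒ n = (δ/d)² = (2.484 / 0.9091)² = 7.47.
Round up to the next whole unit.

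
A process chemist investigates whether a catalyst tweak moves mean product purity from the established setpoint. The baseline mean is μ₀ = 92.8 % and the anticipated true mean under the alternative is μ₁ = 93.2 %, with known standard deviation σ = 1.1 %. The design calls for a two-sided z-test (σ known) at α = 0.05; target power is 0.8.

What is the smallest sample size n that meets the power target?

Standardized effect: d = |μ₁ − μ₀| / σ = |93.2 − 92.8| / 1.1 = 0.3636
For power 0.8 need Φ(δ − z_{0.025}) = 0.8, so δ = z_{0.025} + z_{0.20} = 1.960 + 0.842 = 2.802.
(The Φ(−δ − z_{α/2}) term is vanishingly small for δ > 0 and is dropped in the standard sample-size formula.)
δ = d·√n ⇒ n = (δ/d)² = (2.802 / 0.3636)² = 59.36.
Rounding up, n = 60.

n = 60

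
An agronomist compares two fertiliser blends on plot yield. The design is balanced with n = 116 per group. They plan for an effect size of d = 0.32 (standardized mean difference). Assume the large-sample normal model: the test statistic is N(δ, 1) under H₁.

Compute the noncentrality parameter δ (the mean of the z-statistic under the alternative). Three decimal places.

δ ≈ 2.437

δ = d·√(n/2) = 0.32 × √(116/2) = 2.4370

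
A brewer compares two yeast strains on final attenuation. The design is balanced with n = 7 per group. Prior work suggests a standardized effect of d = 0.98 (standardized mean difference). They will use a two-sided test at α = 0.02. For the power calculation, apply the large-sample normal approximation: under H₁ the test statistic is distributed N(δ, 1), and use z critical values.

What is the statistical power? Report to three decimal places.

Power ≈ 0.311

Noncentrality parameter: δ = d·√(n/2) = 0.98 × √(7/2) = 1.8334
Critical value for a two-sided test at α = 0.02: z_{α/2} = 2.326.
Power = Φ(δ − 2.326) + Φ(−δ − 2.326) = Φ(-0.493) + Φ(-4.160) = 0.3110 + 0.0000 = 0.3110.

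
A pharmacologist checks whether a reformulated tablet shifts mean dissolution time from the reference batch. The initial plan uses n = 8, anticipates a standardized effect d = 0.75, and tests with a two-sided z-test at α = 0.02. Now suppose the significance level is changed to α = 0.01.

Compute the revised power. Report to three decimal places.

Power ≈ 0.325

δ = d·√n = 0.75 × √8 = 2.1213 (unchanged). New critical value: z_{0.005} = 2.576.
Revised power = Φ(δ − 2.576) + Φ(−δ − 2.576) = Φ(-0.455) + Φ(-4.697) = 0.3247 + 0.0000 = 0.3247.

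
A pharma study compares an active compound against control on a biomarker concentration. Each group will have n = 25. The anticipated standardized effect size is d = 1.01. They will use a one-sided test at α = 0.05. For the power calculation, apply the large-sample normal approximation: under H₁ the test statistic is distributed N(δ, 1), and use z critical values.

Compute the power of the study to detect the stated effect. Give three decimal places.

Noncentrality parameter: δ = d·√(n/2) = 1.01 × √(25/2) = 3.5709
Critical value for a one-sided test at α = 0.05: z_α = 1.645.
Power = P(Z > 1.645 − δ) = Φ(1.926) = 0.9730.

Power ≈ 0.973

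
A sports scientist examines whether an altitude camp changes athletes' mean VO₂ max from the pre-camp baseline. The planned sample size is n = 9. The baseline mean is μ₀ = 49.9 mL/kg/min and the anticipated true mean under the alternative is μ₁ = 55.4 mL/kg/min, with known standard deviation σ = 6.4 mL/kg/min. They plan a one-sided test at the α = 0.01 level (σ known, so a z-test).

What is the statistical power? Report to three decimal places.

Power ≈ 0.599

Standardized effect: d = |μ₁ − μ₀| / σ = |55.4 − 49.9| / 6.4 = 0.8594
Noncentrality parameter: δ = d·√n = 0.8594 × √9 = 2.5781
One-sided α = 0.01 → critical value z_{0.01} = 2.326.
Power = Φ(δ − 2.326) = Φ(0.252) = 0.5994.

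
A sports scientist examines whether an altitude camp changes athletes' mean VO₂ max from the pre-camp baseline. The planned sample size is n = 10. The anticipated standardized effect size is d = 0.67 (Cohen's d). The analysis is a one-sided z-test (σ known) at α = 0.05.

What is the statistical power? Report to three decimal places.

Noncentrality parameter: δ = d·√n = 0.67 × √10 = 2.1187
Critical value for a one-sided test at α = 0.05: z_α = 1.645.
Power = P(Z > 1.645 − δ) = Φ(0.474) = 0.6822.

Power ≈ 0.682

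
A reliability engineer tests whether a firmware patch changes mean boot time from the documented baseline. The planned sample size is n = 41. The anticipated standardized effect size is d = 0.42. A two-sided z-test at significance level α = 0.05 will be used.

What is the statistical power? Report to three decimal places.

Noncentrality parameter: δ = d·√n = 0.42 × √41 = 2.6893
Two-sided α = 0.05 → critical value z_{0.025} = 1.960.
Power = Φ(δ − 1.960) + Φ(−δ − 1.960) = Φ(0.729) + Φ(-4.649) = 0.7671 + 0.0000 = 0.7671.

Power ≈ 0.767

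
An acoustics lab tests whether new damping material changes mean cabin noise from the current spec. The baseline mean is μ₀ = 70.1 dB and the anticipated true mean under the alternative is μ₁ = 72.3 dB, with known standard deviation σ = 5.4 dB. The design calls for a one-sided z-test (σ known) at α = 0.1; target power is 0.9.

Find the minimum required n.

n = 40

Standardized effect: d = |μ₁ − μ₀| / σ = |72.3 − 70.1| / 5.4 = 0.4074
Set Φ(δ − 1.282) = 0.9; then δ − 1.282 = Φ⁻¹(0.9) = 1.282, giving δ = 2.563.
δ = d·√n ⇒ n = (δ/d)² = (2.563 / 0.4074)² = 39.58.
Rounding up, n = 40.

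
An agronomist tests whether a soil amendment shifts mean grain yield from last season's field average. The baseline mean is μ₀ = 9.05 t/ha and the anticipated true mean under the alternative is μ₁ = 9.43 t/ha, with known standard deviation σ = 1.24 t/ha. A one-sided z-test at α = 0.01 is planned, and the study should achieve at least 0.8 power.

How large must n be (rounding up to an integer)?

n = 107

Standardized effect: d = |μ₁ − μ₀| / σ = |9.43 − 9.05| / 1.24 = 0.3065
For power 0.8 need Φ(δ − z_{0.01}) = 0.8, so δ = z_{0.01} + z_{0.20} = 2.326 + 0.842 = 3.168.
δ = d·√n ⇒ n = (δ/d)² = (3.168 / 0.3065)² = 106.87.
Rounding up, n = 107.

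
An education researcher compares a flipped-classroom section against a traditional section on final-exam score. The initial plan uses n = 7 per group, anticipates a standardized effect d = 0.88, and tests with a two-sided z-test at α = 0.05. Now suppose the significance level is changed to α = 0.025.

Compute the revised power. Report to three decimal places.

δ = d·√(n/2) = 0.88 × √(7/2) = 1.6463 (unchanged). New critical value: z_{0.0125} = 2.241.
Revised power = Φ(δ − 2.241) + Φ(−δ − 2.241) = Φ(-0.595) + Φ(-3.888) = 0.2759 + 0.0001 = 0.2759.

Power ≈ 0.276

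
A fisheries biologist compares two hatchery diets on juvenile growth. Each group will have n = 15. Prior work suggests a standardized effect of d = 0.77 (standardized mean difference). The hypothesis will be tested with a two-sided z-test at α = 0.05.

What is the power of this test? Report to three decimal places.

Noncentrality parameter: δ = d·√(n/2) = 0.77 × √(15/2) = 2.1087
Critical value for a two-sided test at α = 0.05: z_{α/2} = 1.960.
Power = Φ(δ − 1.960) + Φ(−δ − 1.960) = Φ(0.149) + Φ(-4.069) = 0.5591 + 0.0000 = 0.5592.

Power ≈ 0.559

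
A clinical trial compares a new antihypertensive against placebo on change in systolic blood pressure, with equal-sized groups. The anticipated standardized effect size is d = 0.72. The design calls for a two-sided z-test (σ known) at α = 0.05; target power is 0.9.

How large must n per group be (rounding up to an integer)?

For power 0.9 need Φ(δ − z_{0.025}) = 0.9, so δ = z_{0.025} + z_{0.10} = 1.960 + 1.282 = 3.242.
(For δ > 0 the lower-tail rejection region contributes negligibly to power, so the one-term inversion is standard.)
δ = d·√(n/2) ⇒ n = 2(δ/d)² = 2 × (3.242 / 0.72)² = 40.54.
Rounding up, n = 41 per group.

n = 41 per group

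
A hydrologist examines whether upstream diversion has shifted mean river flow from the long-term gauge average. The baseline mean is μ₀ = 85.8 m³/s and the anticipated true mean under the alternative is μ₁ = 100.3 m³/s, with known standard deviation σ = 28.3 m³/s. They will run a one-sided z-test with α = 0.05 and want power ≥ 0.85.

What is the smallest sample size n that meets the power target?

Standardized effect: d = |μ₁ − μ₀| / σ = |100.3 − 85.8| / 28.3 = 0.5124
For power 0.85 need Φ(δ − z_{0.05}) = 0.85, so δ = z_{0.05} + z_{0.15} = 1.645 + 1.036 = 2.681.
δ = d·√n ⇒ n = (δ/d)² = (2.681 / 0.5124)² = 27.39.
Rounding up, n = 28.

n = 28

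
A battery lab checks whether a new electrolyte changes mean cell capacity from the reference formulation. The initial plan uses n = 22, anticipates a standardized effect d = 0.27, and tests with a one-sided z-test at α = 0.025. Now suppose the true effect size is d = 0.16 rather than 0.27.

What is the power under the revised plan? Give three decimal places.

Power ≈ 0.113

With d = 0.16: δ = d·√n = 0.16 × √22 = 0.7505. Critical value z_{0.025} = 1.960.
Revised power = Φ(δ − 1.960) = Φ(-1.209) = 0.1132.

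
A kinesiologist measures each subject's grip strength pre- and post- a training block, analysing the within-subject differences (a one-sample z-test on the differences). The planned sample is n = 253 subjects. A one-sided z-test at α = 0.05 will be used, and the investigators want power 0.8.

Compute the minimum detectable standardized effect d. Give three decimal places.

Required noncentrality: δ = z_{0.05} + z_{0.20} = 1.645 + 0.842 = 2.486.
δ = d·√n ⇒ d = δ/√n = 2.486/√253 = 0.1563.

d ≈ 0.156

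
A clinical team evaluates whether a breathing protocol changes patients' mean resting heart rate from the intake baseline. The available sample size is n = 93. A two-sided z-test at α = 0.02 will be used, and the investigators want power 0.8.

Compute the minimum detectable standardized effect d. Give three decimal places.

Required noncentrality: δ = z_{0.01} + z_{0.20} = 2.326 + 0.842 = 3.168.
(Lower-tail contribution to power is negligible for δ > 0.)
δ = d·√n ⇒ d = δ/√n = 3.168/√93 = 0.3285.

d ≈ 0.329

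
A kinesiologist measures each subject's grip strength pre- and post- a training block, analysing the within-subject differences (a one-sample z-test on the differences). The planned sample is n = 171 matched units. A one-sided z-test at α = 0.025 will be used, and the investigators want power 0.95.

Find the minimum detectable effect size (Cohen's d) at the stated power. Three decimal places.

d ≈ 0.276

Need Φ(δ − 1.960) = 0.95, so δ = 1.960 + 1.645 = 3.605.
δ = d·√n ⇒ d = δ/√n = 3.605/√171 = 0.2757.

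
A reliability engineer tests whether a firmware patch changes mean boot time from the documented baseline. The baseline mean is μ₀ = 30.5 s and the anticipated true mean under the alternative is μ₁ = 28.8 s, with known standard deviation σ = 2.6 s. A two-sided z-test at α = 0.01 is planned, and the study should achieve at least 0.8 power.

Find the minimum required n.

Standardized effect: d = |μ₁ − μ₀| / σ = |28.8 − 30.5| / 2.6 = 0.6538
For power 0.8 need Φ(δ − z_{0.005}) = 0.8, so δ = z_{0.005} + z_{0.20} = 2.576 + 0.842 = 3.417.
(For δ > 0 the lower-tail rejection region contributes negligibly to power, so the one-term inversion is standard.)
δ = d·√n ⇒ n = (δ/d)² = (3.417 / 0.6538)² = 27.32.
Rounding up, n = 28.

n = 28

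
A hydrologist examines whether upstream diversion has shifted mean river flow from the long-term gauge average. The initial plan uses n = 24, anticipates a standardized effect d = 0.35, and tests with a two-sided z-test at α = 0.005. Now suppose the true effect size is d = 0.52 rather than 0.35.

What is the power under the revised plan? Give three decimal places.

Power ≈ 0.398

With d = 0.52: δ = d·√n = 0.52 × √24 = 2.5475. Critical value z_{0.0025} = 2.807.
Revised power = Φ(δ − 2.807) + Φ(−δ − 2.807) = Φ(-0.260) + Φ(-5.355) = 0.3976 + 0.0000 = 0.3976.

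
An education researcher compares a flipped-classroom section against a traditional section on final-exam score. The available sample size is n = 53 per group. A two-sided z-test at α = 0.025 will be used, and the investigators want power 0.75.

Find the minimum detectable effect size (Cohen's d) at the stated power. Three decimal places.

Need Φ(δ − 2.241) = 0.75, so δ = 2.241 + 0.674 = 2.916.
(The second rejection-region term Φ(−δ − z_{α/2}) is negligible and dropped.)
δ = d·√(n/2) ⇒ d = δ/√(n/2) = 2.916/√(53/2) = 0.5664.

d ≈ 0.566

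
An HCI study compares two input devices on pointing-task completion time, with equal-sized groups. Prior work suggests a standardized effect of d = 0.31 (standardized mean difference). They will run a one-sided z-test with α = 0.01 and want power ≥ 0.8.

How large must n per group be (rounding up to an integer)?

n = 209 per group

For power 0.8 need Φ(δ − z_{0.01}) = 0.8, so δ = z_{0.01} + z_{0.20} = 2.326 + 0.842 = 3.168.
δ = d·√(n/2) ⇒ n = 2(δ/d)² = 2 × (3.168 / 0.31)² = 208.87.
Round up to the next whole unit.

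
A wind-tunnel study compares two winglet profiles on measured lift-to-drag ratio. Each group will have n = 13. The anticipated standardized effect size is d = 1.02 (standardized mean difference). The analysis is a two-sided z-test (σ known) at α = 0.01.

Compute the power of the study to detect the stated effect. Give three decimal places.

Power ≈ 0.510

Noncentrality parameter: δ = d·√(n/2) = 1.02 × √(13/2) = 2.6005
Critical value for a two-sided test at α = 0.01: z_{α/2} = 2.576.
Power = Φ(δ − 2.576) + Φ(−δ − 2.576) = Φ(0.025) + Φ(-5.176) = 0.5098 + 0.0000 = 0.5098.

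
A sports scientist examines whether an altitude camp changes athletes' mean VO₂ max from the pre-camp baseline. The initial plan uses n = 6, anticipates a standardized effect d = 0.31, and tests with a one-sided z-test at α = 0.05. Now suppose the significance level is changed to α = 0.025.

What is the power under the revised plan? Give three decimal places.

Power ≈ 0.115

δ = d·√n = 0.31 × √6 = 0.7593 (unchanged). New critical value: z_{0.025} = 1.960.
Revised power = Φ(δ − 1.960) = Φ(-1.201) = 0.1149.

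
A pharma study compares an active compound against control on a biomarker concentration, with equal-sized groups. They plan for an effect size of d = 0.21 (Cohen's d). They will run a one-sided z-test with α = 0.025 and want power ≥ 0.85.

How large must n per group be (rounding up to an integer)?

Set Φ(δ − 1.960) = 0.85; then δ − 1.960 = Φ⁻¹(0.85) = 1.036, giving δ = 2.996.
δ = d·√(n/2) ⇒ n = 2(δ/d)² = 2 × (2.996 / 0.21)² = 407.18.
Round up to the next whole unit.

n = 408 per group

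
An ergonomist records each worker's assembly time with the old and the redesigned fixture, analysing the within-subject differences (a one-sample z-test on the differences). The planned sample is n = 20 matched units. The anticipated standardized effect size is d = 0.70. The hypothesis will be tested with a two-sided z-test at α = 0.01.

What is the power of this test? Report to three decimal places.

Noncentrality parameter: δ = d·√n = 0.70 × √20 = 3.1305
Critical value for a two-sided test at α = 0.01: z_{α/2} = 2.576.
Power = Φ(δ − 2.576) + Φ(−δ − 2.576) = Φ(0.555) + Φ(-5.706) = 0.7104 + 0.0000 = 0.7104.

Power ≈ 0.710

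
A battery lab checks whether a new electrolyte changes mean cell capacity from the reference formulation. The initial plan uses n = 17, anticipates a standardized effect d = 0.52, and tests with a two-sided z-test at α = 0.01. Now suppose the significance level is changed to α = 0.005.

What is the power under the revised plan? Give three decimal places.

δ = d·√n = 0.52 × √17 = 2.1440 (unchanged). New critical value: z_{0.0025} = 2.807.
Revised power = Φ(δ − 2.807) + Φ(−δ − 2.807) = Φ(-0.663) + Φ(-4.951) = 0.2537 + 0.0000 = 0.2537.

Power ≈ 0.254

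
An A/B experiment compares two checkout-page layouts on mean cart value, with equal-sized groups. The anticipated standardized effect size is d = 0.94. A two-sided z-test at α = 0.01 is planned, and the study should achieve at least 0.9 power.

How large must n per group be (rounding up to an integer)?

n = 34 per group

Set Φ(δ − 2.576) = 0.9; then δ − 2.576 = Φ⁻¹(0.9) = 1.282, giving δ = 3.857.
(For δ > 0 the lower-tail rejection region contributes negligibly to power, so the one-term inversion is standard.)
δ = d·√(n/2) ⇒ n = 2(δ/d)² = 2 × (3.857 / 0.94)² = 33.68.
Rounding up, n = 34 per group.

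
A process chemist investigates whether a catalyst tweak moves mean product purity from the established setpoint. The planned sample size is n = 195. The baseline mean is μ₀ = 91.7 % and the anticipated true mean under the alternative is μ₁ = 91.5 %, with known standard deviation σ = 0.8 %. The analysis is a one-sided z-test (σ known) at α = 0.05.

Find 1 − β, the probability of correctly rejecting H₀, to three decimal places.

Standardized effect: d = |μ₁ − μ₀| / σ = |91.5 − 91.7| / 0.8 = 0.2500
Noncentrality parameter: δ = d·√n = 0.2500 × √195 = 3.4911
One-sided α = 0.05 → critical value z_{0.05} = 1.645.
Power = P(Z > 1.645 − δ) = Φ(1.846) = 0.9676.

Power ≈ 0.968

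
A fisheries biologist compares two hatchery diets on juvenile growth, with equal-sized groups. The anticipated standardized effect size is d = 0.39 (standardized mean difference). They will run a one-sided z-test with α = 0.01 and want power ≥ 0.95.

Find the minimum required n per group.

n = 208 per group

Set Φ(δ − 2.326) = 0.95; then δ − 2.326 = Φ⁻¹(0.95) = 1.645, giving δ = 3.971.
δ = d·√(n/2) ⇒ n = 2(δ/d)² = 2 × (3.971 / 0.39)² = 207.37.
Rounding up, n = 208 per group.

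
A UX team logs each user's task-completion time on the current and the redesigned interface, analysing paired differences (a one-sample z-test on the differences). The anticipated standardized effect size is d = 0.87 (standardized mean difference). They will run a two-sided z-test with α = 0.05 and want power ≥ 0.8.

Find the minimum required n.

Set Φ(δ − 1.960) = 0.8; then δ − 1.960 = Φ⁻¹(0.8) = 0.842, giving δ = 2.802.
(Ignoring the negligible lower-tail rejection probability gives the usual closed-form inversion.)
δ = d·√n ⇒ n = (δ/d)² = (2.802 / 0.87)² = 10.37.
Rounding up, n = 11.

n = 11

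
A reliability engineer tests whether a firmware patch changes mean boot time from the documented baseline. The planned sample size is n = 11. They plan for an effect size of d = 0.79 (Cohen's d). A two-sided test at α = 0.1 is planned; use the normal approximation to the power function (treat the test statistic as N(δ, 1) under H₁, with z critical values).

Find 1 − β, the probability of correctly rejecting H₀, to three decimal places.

Power ≈ 0.835

Noncentrality parameter: δ = d·√n = 0.79 × √11 = 2.6201
Critical value for a two-sided test at α = 0.1: z_{α/2} = 1.645.
Power = Φ(δ − 1.645) + Φ(−δ − 1.645) = Φ(0.975) + Φ(-4.265) = 0.8353 + 0.0000 = 0.8353.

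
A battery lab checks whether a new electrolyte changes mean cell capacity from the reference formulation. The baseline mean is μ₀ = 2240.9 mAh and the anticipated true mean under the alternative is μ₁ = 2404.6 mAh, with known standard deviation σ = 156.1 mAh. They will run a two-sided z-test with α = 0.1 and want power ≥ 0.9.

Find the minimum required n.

Standardized effect: d = |μ₁ − μ₀| / σ = |2404.6 − 2240.9| / 156.1 = 1.0487
Set Φ(δ − 1.645) = 0.9; then δ − 1.645 = Φ⁻¹(0.9) = 1.282, giving δ = 2.926.
(Ignoring the negligible lower-tail rejection probability gives the usual closed-form inversion.)
δ = d·√n ⇒ n = (δ/d)² = (2.926 / 1.0487)² = 7.79.
Round up to the next whole unit.

n = 8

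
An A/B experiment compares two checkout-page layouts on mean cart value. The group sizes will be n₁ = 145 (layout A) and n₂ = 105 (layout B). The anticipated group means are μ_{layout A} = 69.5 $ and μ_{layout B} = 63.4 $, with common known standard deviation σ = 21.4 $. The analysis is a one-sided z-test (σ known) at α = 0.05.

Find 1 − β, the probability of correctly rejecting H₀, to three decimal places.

Standardized effect: d = |μ_{layout A} − μ_{layout B}| / σ = |69.5 − 63.4| / 21.4 = 0.2850
Noncentrality parameter: δ = d / √(1/n₁ + 1/n₂) = 0.2850 / √(1/145 + 1/105) = 2.2245
Critical value for a one-sided test at α = 0.05: z_α = 1.645.
Power = Φ(δ − 1.645) = Φ(0.580) = 0.7189.

Power ≈ 0.719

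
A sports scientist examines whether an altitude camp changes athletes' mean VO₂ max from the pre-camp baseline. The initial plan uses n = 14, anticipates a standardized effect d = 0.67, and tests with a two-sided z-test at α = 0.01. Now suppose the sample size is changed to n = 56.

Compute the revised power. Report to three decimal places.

With n = 56: δ = d·√n = 0.67 × √56 = 5.0138. Critical value z_{0.005} = 2.576.
Revised power = Φ(δ − 2.576) + Φ(−δ − 2.576) = Φ(2.438) + Φ(-7.590) = 0.9926 + 0.0000 = 0.9926.

Power ≈ 0.993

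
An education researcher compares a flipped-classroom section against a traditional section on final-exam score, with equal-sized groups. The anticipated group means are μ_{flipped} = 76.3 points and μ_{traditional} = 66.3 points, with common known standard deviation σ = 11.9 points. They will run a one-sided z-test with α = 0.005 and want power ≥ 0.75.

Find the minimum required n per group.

n = 30 per group

Standardized effect: d = |μ_{flipped} − μ_{traditional}| / σ = |76.3 − 66.3| / 11.9 = 0.8403
For power 0.75 need Φ(δ − z_{0.005}) = 0.75, so δ = z_{0.005} + z_{0.25} = 2.576 + 0.674 = 3.250.
δ = d·√(n/2) ⇒ n = 2(δ/d)² = 2 × (3.250 / 0.8403)² = 29.92.
Round up to the next whole unit.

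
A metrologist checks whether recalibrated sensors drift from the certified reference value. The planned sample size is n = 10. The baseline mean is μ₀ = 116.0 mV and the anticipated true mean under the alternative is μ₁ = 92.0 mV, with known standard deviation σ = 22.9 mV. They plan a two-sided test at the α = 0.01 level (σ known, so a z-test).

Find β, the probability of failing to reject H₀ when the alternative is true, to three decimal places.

β ≈ 0.230

Standardized effect: d = |μ₁ − μ₀| / σ = |92.0 − 116.0| / 22.9 = 1.0480
Noncentrality parameter: δ = d·√n = 1.0480 × √10 = 3.3142
Critical value for a two-sided test at α = 0.01: z_{α/2} = 2.576.
Power = Φ(δ − 2.576) + Φ(−δ − 2.576) = Φ(0.738) + Φ(-5.890) = 0.7698 + 0.0000 = 0.7698.
Type II error: β = 1 − power = 1 − 0.7698 = 0.2302.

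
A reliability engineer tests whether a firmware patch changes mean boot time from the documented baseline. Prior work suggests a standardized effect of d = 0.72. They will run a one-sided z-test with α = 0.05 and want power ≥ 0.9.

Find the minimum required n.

Set Φ(δ − 1.645) = 0.9; then δ − 1.645 = Φ⁻¹(0.9) = 1.282, giving δ = 2.926.
δ = d·√n ⇒ n = (δ/d)² = (2.926 / 0.72)² = 16.52.
Rounding up, n = 17.

n = 17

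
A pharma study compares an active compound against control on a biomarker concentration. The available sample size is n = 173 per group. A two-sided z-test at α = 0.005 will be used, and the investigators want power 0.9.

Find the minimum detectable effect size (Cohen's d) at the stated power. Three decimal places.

Required noncentrality: δ = z_{0.0025} + z_{0.10} = 2.807 + 1.282 = 4.089.
(The second rejection-region term Φ(−δ − z_{α/2}) is negligible and dropped.)
δ = d·√(n/2) ⇒ d = δ/√(n/2) = 4.089/√(173/2) = 0.4396.

d ≈ 0.440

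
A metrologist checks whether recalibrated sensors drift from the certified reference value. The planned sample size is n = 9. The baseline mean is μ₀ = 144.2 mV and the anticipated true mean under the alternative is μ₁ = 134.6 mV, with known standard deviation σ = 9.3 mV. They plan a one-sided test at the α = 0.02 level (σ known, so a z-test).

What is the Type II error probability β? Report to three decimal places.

Standardized effect: d = |μ₁ − μ₀| / σ = |134.6 − 144.2| / 9.3 = 1.0323
Noncentrality parameter: δ = d·√n = 1.0323 × √9 = 3.0968
One-sided α = 0.02 → critical value z_{0.02} = 2.054.
Power = P(Z > 2.054 − δ) = Φ(1.043) = 0.8515.
Type II error: β = 1 − power = 1 − 0.8515 = 0.1485.

β ≈ 0.148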